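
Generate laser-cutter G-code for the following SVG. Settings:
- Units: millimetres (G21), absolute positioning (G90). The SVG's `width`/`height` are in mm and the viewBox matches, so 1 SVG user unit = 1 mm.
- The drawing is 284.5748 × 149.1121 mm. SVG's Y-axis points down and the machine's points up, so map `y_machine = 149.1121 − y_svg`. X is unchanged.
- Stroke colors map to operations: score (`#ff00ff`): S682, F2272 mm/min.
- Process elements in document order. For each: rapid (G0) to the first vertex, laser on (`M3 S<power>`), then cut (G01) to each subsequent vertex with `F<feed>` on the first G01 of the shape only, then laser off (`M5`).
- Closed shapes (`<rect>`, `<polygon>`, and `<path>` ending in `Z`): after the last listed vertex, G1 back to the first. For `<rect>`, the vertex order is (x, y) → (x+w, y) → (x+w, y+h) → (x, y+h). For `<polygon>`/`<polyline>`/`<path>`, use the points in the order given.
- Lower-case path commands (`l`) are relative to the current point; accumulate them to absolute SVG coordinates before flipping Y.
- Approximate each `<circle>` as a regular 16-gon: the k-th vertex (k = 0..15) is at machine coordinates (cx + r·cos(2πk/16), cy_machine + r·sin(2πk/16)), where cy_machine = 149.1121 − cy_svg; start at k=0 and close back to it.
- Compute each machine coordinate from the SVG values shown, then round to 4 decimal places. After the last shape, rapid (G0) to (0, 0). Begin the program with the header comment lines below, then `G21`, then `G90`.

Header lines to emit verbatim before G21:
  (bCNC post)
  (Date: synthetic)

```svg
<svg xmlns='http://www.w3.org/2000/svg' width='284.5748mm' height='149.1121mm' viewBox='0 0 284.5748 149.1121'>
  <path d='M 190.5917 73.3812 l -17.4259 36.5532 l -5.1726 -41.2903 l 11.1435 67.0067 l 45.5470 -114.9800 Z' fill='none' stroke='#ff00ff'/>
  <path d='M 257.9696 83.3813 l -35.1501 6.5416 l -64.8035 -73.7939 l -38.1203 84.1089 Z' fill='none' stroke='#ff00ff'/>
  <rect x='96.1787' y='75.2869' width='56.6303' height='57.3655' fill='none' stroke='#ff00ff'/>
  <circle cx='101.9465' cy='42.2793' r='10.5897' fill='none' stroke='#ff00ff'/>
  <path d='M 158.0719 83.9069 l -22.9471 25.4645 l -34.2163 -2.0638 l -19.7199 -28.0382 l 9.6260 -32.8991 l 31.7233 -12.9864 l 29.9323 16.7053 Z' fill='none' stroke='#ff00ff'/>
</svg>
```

1 u = 1 mm; y_m = 149.1121 − y.

[1] `<path>` closed polygon, #ff00ff→score S682 F2272: (190.5917,75.7309) → (173.1658,39.1777) → (167.9932,80.4680) → (179.1367,13.4613) → (224.6837,128.4413) → (190.5917,75.7309) (closed)

[2] `<path>` closed polygon, #ff00ff→score S682 F2272: (257.9696,65.7308) → (222.8195,59.1892) → (158.0160,132.9831) → (119.8957,48.8742) → (257.9696,65.7308) (closed)

[3] `<rect>` rectangle, #ff00ff→score S682 F2272: (96.1787,73.8252) → (152.8090,73.8252) → (152.8090,16.4597) → (96.1787,16.4597) → (96.1787,73.8252) (closed)

[4] `<circle>` circle, #ff00ff→score S682 F2272: (112.5362,106.8328) → (111.7301,110.8853) → (109.4345,114.3208) → (105.9990,116.6164) → (101.9465,117.4225) → (97.8940,116.6164) → (94.4585,114.3208) → (92.1629,110.8853) → (91.3568,106.8328) → (92.1629,102.7803) → (94.4585,99.3448) → (97.8940,97.0492) → (101.9465,96.2431) → (105.9990,97.0492) → (109.4345,99.3448) → (111.7301,102.7803) → (112.5362,106.8328) (closed)

[5] `<path>` regular polygon, #ff00ff→score S682 F2272: (158.0719,65.2052) → (135.1248,39.7407) → (100.9085,41.8045) → (81.1886,69.8427) → (90.8146,102.7418) → (122.5379,115.7282) → (152.4702,99.0229) → (158.0719,65.2052) (closed)

(bCNC post)
(Date: synthetic)
G21
G90
G0 X190.5917 Y75.7309
M3 S682
G01 X173.1658 Y39.1777 F2272
G01 X167.9932 Y80.4680
G01 X179.1367 Y13.4613
G01 X224.6837 Y128.4413
G01 X190.5917 Y75.7309
M5
G0 X257.9696 Y65.7308
M3 S682
G01 X222.8195 Y59.1892 F2272
G01 X158.0160 Y132.9831
G01 X119.8957 Y48.8742
G01 X257.9696 Y65.7308
M5
G0 X96.1787 Y73.8252
M3 S682
G01 X152.8090 Y73.8252 F2272
G01 X152.8090 Y16.4597
G01 X96.1787 Y16.4597
G01 X96.1787 Y73.8252
M5
G0 X112.5362 Y106.8328
M3 S682
G01 X111.7301 Y110.8853 F2272
G01 X109.4345 Y114.3208
G01 X105.9990 Y116.6164
G01 X101.9465 Y117.4225
G01 X97.8940 Y116.6164
G01 X94.4585 Y114.3208
G01 X92.1629 Y110.8853
G01 X91.3568 Y106.8328
G01 X92.1629 Y102.7803
G01 X94.4585 Y99.3448
G01 X97.8940 Y97.0492
G01 X101.9465 Y96.2431
G01 X105.9990 Y97.0492
G01 X109.4345 Y99.3448
G01 X111.7301 Y102.7803
G01 X112.5362 Y106.8328
M5
G0 X158.0719 Y65.2052
M3 S682
G01 X135.1248 Y39.7407 F2272
G01 X100.9085 Y41.8045
G01 X81.1886 Y69.8427
G01 X90.8146 Y102.7418
G01 X122.5379 Y115.7282
G01 X152.4702 Y99.0229
G01 X158.0719 Y65.2052
M5
G0 X0.0000 Y0.0000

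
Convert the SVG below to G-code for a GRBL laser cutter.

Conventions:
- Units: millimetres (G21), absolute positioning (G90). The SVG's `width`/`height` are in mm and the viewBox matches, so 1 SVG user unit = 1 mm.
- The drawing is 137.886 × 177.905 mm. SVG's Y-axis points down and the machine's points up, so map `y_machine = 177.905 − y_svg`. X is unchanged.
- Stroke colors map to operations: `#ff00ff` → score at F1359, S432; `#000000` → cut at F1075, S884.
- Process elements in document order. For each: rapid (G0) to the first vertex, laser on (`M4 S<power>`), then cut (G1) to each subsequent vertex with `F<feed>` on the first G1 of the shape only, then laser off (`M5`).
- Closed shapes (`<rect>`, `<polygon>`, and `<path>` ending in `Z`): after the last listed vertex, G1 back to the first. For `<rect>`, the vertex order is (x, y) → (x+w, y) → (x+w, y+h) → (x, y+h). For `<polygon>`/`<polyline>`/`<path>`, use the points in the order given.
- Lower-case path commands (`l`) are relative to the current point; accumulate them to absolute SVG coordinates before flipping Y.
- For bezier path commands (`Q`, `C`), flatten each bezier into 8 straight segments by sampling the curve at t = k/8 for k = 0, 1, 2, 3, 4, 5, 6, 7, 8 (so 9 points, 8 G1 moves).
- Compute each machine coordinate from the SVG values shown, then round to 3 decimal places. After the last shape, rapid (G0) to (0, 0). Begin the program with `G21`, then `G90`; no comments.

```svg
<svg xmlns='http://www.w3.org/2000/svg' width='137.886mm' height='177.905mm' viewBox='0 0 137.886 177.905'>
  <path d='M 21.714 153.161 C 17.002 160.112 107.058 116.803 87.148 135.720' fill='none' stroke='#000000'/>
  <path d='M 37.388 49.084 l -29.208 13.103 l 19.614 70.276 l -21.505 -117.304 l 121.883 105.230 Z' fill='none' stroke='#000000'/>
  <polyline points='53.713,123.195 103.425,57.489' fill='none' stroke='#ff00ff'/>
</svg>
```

G21
G90
G0 X21.714 Y24.744
M4 S884
G1 X23.989 Y24.274 F1075
G1 X32.750 Y27.197
G1 X45.597 Y32.196
G1 X60.130 Y37.952
G1 X73.951 Y43.147
G1 X84.661 Y46.463
G1 X89.859 Y46.582
G1 X87.148 Y42.185
M5
G0 X37.388 Y128.821
M4 S884
G1 X8.180 Y115.718 F1075
G1 X27.794 Y45.442
G1 X6.289 Y162.746
G1 X128.172 Y57.516
G1 X37.388 Y128.821
M5
G0 X53.713 Y54.710
M4 S432
G1 X103.425 Y120.416 F1359
M5
G0 X0.000 Y0.000

Since the viewBox matches the mm dimensions, user units are millimetres directly. The only transform is the Y-flip y_m = 177.905 − y_svg.

Shape 1 is a cubic bezier drawn with `<path>`. Its stroke #000000 means cut at S884, F1075. After flipping Y the toolpath is (21.714,24.744) → (23.989,24.274) → (32.750,27.197) → (45.597,32.196) → (60.130,37.952) → (73.951,43.147) → (84.661,46.463) → (89.859,46.582) → (87.148,42.185).

Shape 2 is a closed polygon drawn with `<path>`. Its stroke #000000 means cut at S884, F1075. After flipping Y the toolpath is (37.388,128.821) → (8.180,115.718) → (27.794,45.442) → (6.289,162.746) → (128.172,57.516) → (37.388,128.821), returning to the start.

Shape 3 is a line segment drawn with `<polyline>`. Its stroke #ff00ff means score at S432, F1359. After flipping Y the toolpath is (53.713,54.710) → (103.425,120.416).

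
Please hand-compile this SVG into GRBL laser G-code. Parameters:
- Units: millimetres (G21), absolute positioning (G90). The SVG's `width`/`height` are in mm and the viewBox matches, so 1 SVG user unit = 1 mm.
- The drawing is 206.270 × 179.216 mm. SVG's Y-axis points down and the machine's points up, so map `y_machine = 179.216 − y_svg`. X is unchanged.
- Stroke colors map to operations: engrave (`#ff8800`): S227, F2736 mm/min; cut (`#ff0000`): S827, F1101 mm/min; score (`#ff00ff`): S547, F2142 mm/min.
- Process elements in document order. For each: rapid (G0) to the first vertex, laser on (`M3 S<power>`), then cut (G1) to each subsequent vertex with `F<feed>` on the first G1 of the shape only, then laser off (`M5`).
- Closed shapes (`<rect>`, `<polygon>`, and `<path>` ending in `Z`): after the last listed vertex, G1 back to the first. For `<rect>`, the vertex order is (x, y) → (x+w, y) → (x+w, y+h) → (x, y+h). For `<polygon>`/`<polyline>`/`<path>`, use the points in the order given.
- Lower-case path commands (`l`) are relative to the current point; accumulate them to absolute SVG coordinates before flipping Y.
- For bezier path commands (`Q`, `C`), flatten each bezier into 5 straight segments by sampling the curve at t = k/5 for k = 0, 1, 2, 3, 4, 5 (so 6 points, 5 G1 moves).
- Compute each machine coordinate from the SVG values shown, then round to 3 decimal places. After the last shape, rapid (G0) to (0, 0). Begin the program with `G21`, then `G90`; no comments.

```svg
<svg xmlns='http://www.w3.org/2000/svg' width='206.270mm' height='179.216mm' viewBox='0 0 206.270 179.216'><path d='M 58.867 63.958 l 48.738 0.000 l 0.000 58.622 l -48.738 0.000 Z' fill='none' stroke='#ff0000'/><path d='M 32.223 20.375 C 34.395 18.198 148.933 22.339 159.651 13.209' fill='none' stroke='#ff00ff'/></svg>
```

G21
G90
G0 X58.867 Y115.258
M3 S827
G1 X107.605 Y115.258 F1101
G1 X107.605 Y56.636
G1 X58.867 Y56.636
G1 X58.867 Y115.258
M5
G0 X32.223 Y158.841
M3 S547
G1 X45.281 Y159.546 F2142
G1 X74.929 Y159.674
G1 X110.792 Y160.167
G1 X142.491 Y161.965
G1 X159.651 Y166.007
M5
G0 X0.000 Y0.000

Since the viewBox matches the mm dimensions, user units are millimetres directly. The only transform is the Y-flip y_m = 179.216 − y_svg.

Shape 1 is a rectangle drawn with `<path>`. Its stroke #ff0000 means cut at S827, F1101. After flipping Y the toolpath is (58.867,115.258) → (107.605,115.258) → (107.605,56.636) → (58.867,56.636) → (58.867,115.258), returning to the start.

Shape 2 is a cubic bezier drawn with `<path>`. Its stroke #ff00ff means score at S547, F2142. After flipping Y the toolpath is (32.223,158.841) → (45.281,159.546) → (74.929,159.674) → (110.792,160.167) → (142.491,161.965) → (159.651,166.007).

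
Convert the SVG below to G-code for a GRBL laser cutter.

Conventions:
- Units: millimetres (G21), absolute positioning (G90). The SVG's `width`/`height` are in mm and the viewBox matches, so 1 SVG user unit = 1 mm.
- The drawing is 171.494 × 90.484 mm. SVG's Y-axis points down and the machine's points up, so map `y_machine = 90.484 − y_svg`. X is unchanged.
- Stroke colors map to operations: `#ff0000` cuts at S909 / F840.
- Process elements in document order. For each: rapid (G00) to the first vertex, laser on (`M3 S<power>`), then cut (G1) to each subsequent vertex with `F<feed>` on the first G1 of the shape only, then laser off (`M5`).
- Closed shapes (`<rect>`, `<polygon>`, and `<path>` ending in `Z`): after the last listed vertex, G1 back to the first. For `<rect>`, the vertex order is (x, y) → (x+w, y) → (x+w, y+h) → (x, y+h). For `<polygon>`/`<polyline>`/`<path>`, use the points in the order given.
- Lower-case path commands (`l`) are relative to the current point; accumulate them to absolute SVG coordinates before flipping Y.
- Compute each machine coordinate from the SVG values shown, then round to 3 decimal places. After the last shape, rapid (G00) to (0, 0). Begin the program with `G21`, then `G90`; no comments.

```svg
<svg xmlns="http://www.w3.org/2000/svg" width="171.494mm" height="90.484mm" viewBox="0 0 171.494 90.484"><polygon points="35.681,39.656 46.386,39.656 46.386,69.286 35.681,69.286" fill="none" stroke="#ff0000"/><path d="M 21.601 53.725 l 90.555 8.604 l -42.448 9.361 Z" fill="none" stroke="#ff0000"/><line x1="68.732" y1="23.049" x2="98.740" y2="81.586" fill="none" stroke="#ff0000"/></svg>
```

1 u = 1 mm; y_m = 90.484 − y.

[1] `<polygon>` rectangle, #ff0000→cut S909 F840: (35.681,50.828) → (46.386,50.828) → (46.386,21.198) → (35.681,21.198) → (35.681,50.828) (closed)

[2] `<path>` closed polygon, #ff0000→cut S909 F840: (21.601,36.759) → (112.156,28.155) → (69.708,18.794) → (21.601,36.759) (closed)

[3] `<line>` line segment, #ff0000→cut S909 F840: (68.732,67.435) → (98.740,8.898)

G21
G90
G00 X35.681 Y50.828
M3 S909
G1 X46.386 Y50.828 F840
G1 X46.386 Y21.198
G1 X35.681 Y21.198
G1 X35.681 Y50.828
M5
G00 X21.601 Y36.759
M3 S909
G1 X112.156 Y28.155 F840
G1 X69.708 Y18.794
G1 X21.601 Y36.759
M5
G00 X68.732 Y67.435
M3 S909
G1 X98.740 Y8.898 F840
M5
G00 X0.000 Y0.000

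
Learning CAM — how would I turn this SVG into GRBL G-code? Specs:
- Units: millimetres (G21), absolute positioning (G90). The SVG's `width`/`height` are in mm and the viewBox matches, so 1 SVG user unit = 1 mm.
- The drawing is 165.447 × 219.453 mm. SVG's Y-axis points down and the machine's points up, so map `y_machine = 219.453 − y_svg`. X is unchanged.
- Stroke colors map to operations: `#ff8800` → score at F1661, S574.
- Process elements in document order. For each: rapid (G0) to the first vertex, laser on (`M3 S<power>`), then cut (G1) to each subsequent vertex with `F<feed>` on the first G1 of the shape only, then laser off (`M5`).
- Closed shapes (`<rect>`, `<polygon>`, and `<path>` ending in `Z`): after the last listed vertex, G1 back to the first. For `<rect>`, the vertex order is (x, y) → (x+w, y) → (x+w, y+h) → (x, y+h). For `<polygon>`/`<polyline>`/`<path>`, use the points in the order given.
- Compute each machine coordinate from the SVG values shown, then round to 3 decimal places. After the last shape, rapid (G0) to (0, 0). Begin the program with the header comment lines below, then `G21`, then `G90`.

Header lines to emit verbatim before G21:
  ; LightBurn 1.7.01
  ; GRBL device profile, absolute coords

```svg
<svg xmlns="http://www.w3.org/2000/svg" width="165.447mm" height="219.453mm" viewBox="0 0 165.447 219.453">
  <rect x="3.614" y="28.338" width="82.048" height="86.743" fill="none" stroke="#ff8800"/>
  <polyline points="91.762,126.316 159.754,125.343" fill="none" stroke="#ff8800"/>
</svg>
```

viewBox `0 0 165.447 219.453` with mm width/height → 1 unit = 1 mm. Flip: y_m = 219.453 − y_svg.

**Shape 1** — `<rect>` rectangle, stroke `#ff8800` → score (S574, F1661). Machine vertices: (3.614,191.115) → (85.662,191.115) → (85.662,104.372) → (3.614,104.372) → (3.614,191.115). Closed: final G1 returns to the first vertex.

**Shape 2** — `<polyline>` line segment, stroke `#ff8800` → score (S574, F1661). Machine vertices: (91.762,93.137) → (159.754,94.110). Open path.

; LightBurn 1.7.01
; GRBL device profile, absolute coords
G21
G90
G0 X3.614 Y191.115
M3 S574
G1 X85.662 Y191.115 F1661
G1 X85.662 Y104.372
G1 X3.614 Y104.372
G1 X3.614 Y191.115
M5
G0 X91.762 Y93.137
M3 S574
G1 X159.754 Y94.110 F1661
M5
G0 X0.000 Y0.000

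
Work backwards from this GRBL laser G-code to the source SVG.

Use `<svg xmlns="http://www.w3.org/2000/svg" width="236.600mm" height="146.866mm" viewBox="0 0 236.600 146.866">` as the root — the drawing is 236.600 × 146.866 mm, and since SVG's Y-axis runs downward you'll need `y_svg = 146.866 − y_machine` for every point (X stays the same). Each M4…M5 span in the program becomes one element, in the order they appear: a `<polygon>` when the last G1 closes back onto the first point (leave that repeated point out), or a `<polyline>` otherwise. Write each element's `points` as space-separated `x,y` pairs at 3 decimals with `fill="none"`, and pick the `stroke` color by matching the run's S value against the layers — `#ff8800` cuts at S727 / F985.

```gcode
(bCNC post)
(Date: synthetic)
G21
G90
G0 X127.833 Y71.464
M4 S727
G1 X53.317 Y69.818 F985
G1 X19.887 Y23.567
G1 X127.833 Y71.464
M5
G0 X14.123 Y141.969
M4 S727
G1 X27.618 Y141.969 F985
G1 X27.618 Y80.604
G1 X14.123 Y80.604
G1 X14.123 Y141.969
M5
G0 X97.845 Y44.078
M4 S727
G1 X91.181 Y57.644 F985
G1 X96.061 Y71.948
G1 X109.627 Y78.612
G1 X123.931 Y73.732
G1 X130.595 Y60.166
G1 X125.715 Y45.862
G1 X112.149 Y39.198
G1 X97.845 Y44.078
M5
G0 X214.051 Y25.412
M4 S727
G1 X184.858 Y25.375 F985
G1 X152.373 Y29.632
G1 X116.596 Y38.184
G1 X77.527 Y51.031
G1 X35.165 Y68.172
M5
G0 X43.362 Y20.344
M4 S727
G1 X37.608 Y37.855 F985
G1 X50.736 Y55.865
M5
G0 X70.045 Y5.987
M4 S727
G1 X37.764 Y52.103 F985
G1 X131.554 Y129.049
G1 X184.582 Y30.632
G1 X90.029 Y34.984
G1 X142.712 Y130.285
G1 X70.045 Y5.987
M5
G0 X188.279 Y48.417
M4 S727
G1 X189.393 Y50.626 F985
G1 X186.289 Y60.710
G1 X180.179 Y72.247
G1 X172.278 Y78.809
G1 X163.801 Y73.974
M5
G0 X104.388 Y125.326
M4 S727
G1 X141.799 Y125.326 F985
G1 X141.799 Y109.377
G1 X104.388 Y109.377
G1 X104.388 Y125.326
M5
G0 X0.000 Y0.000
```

<svg xmlns="http://www.w3.org/2000/svg" width="236.600mm" height="146.866mm" viewBox="0 0 236.600 146.866">
  <polygon points="127.833,75.402 53.317,77.048 19.887,123.299" fill="none" stroke="#ff8800"/>
  <polygon points="14.123,4.897 27.618,4.897 27.618,66.262 14.123,66.262" fill="none" stroke="#ff8800"/>
  <polygon points="97.845,102.788 91.181,89.222 96.061,74.918 109.627,68.254 123.931,73.134 130.595,86.700 125.715,101.004 112.149,107.668" fill="none" stroke="#ff8800"/>
  <polyline points="214.051,121.454 184.858,121.491 152.373,117.234 116.596,108.682 77.527,95.835 35.165,78.694" fill="none" stroke="#ff8800"/>
  <polyline points="43.362,126.522 37.608,109.011 50.736,91.001" fill="none" stroke="#ff8800"/>
  <polygon points="70.045,140.879 37.764,94.763 131.554,17.817 184.582,116.234 90.029,111.882 142.712,16.581" fill="none" stroke="#ff8800"/>
  <polyline points="188.279,98.449 189.393,96.240 186.289,86.156 180.179,74.619 172.278,68.057 163.801,72.892" fill="none" stroke="#ff8800"/>
  <polygon points="104.388,21.540 141.799,21.540 141.799,37.489 104.388,37.489" fill="none" stroke="#ff8800"/>
</svg>

Machine Y-up, SVG Y-down with viewBox height 146.866, so y_svg = 146.866 − y_machine; X carries over. Every run uses S727, so all elements get stroke `#ff8800` (cut).

Run 1: The run returns to its start, so emit a `<polygon>` with points (Y-flipped): 127.833,75.402 53.317,77.048 19.887,123.299.

Run 2: The run returns to its start, so emit a `<polygon>` with points (Y-flipped): 14.123,4.897 27.618,4.897 27.618,66.262 14.123,66.262.

Run 3: The run returns to its start, so emit a `<polygon>` with points (Y-flipped): 97.845,102.788 91.181,89.222 96.061,74.918 109.627,68.254 123.931,73.134 130.595,86.700 125.715,101.004 112.149,107.668.

Run 4: The run is open, so emit a `<polyline>` with points (Y-flipped): 214.051,121.454 184.858,121.491 152.373,117.234 116.596,108.682 77.527,95.835 35.165,78.694.

Run 5: The run is open, so emit a `<polyline>` with points (Y-flipped): 43.362,126.522 37.608,109.011 50.736,91.001.

Run 6: The run returns to its start, so emit a `<polygon>` with points (Y-flipped): 70.045,140.879 37.764,94.763 131.554,17.817 184.582,116.234 90.029,111.882 142.712,16.581.

Run 7: The run is open, so emit a `<polyline>` with points (Y-flipped): 188.279,98.449 189.393,96.240 186.289,86.156 180.179,74.619 172.278,68.057 163.801,72.892.

Run 8: The run returns to its start, so emit a `<polygon>` with points (Y-flipped): 104.388,21.540 141.799,21.540 141.799,37.489 104.388,37.489.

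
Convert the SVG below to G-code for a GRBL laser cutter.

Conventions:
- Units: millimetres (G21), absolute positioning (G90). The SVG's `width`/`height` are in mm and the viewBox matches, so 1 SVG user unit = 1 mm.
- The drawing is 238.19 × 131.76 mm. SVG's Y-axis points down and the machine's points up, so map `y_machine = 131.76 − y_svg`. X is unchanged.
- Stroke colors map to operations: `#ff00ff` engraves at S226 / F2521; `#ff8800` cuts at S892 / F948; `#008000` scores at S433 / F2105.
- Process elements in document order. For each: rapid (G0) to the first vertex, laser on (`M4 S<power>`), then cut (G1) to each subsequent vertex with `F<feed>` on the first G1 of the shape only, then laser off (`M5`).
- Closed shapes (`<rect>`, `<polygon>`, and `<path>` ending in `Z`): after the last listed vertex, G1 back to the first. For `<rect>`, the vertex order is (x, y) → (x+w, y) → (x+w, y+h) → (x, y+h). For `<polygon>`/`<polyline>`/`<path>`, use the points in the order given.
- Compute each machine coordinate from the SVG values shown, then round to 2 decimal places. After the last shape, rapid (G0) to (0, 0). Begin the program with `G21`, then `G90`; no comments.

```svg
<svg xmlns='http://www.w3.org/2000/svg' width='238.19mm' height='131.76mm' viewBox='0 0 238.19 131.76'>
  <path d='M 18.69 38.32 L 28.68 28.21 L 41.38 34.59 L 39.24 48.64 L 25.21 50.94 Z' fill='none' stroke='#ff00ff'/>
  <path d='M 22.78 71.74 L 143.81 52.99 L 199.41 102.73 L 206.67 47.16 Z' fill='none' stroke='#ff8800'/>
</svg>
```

G21
G90
G0 X18.69 Y93.44
M4 S226
G1 X28.68 Y103.55 F2521
G1 X41.38 Y97.17
G1 X39.24 Y83.12
G1 X25.21 Y80.82
G1 X18.69 Y93.44
M5
G0 X22.78 Y60.02
M4 S892
G1 X143.81 Y78.77 F948
G1 X199.41 Y29.03
G1 X206.67 Y84.60
G1 X22.78 Y60.02
M5
G0 X0.00 Y0.00

1 u = 1 mm; y_m = 131.76 − y.

[1] `<path>` regular polygon, #ff00ff→engrave S226 F2521: (18.69,93.44) → (28.68,103.55) → (41.38,97.17) → (39.24,83.12) → (25.21,80.82) → (18.69,93.44) (closed)

[2] `<path>` closed polygon, #ff8800→cut S892 F948: (22.78,60.02) → (143.81,78.77) → (199.41,29.03) → (206.67,84.60) → (22.78,60.02) (closed)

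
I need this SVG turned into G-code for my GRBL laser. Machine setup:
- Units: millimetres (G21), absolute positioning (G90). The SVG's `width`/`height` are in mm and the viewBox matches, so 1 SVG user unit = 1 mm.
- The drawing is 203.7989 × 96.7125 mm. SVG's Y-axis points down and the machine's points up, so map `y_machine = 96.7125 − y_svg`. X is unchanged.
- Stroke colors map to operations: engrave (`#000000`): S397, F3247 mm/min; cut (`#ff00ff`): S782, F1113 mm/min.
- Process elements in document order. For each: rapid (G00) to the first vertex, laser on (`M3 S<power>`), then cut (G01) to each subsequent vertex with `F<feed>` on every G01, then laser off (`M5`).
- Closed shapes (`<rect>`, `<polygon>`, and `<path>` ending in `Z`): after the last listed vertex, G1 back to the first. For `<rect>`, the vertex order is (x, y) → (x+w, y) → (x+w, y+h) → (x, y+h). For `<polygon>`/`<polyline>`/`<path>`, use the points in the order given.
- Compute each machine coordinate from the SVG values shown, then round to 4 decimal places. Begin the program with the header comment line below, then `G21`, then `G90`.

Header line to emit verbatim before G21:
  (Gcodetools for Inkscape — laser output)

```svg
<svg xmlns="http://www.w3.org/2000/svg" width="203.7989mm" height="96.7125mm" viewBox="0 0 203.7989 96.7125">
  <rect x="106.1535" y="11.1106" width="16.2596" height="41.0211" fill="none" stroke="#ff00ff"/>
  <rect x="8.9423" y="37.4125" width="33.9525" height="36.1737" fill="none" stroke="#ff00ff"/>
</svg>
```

(Gcodetools for Inkscape — laser output)
G21
G90
G00 X106.1535 Y85.6019
M3 S782
G01 X122.4131 Y85.6019 F1113
G01 X122.4131 Y44.5808 F1113
G01 X106.1535 Y44.5808 F1113
G01 X106.1535 Y85.6019 F1113
M5
G00 X8.9423 Y59.3000
M3 S782
G01 X42.8948 Y59.3000 F1113
G01 X42.8948 Y23.1263 F1113
G01 X8.9423 Y23.1263 F1113
G01 X8.9423 Y59.3000 F1113
M5

1 u = 1 mm; y_m = 96.7125 − y.

[1] `<rect>` rectangle, #ff00ff→cut S782 F1113: (106.1535,85.6019) → (122.4131,85.6019) → (122.4131,44.5808) → (106.1535,44.5808) → (106.1535,85.6019) (closed)

[2] `<rect>` rectangle, #ff00ff→cut S782 F1113: (8.9423,59.3000) → (42.8948,59.3000) → (42.8948,23.1263) → (8.9423,23.1263) → (8.9423,59.3000) (closed)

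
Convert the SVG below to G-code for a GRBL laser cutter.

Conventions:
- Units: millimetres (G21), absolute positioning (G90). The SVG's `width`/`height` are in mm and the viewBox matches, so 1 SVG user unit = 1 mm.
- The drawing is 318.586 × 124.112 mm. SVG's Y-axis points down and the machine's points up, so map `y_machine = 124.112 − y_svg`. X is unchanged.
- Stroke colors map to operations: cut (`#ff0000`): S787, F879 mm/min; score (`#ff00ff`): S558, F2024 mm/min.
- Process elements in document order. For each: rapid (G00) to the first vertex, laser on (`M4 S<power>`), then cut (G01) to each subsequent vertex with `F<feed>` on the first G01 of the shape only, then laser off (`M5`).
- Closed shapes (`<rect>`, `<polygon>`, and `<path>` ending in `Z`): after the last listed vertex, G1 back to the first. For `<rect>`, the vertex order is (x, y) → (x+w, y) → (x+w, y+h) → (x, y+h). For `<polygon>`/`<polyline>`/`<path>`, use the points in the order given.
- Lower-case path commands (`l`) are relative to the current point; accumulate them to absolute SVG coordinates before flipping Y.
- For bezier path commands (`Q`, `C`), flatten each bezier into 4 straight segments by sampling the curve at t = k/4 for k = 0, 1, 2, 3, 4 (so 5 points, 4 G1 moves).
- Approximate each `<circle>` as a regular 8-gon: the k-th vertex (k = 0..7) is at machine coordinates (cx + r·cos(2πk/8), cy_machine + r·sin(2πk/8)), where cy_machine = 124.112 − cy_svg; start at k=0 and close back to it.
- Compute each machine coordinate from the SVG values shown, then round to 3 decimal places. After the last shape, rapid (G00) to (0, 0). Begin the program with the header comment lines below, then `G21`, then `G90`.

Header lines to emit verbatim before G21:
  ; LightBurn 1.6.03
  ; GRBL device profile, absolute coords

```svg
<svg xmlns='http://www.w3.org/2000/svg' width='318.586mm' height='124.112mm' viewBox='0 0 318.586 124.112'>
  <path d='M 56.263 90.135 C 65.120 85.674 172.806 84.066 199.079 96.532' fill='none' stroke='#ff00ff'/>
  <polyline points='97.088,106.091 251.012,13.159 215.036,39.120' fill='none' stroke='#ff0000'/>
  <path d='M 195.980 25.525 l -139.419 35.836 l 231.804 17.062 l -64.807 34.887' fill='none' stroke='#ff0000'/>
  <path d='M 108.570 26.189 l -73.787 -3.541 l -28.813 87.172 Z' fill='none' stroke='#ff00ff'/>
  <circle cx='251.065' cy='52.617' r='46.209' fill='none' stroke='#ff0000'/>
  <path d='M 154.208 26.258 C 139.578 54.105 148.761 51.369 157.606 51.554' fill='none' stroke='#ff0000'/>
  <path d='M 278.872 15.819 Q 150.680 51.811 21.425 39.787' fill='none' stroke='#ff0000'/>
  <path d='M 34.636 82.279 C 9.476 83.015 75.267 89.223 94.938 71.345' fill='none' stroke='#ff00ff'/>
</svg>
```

; LightBurn 1.6.03
; GRBL device profile, absolute coords
G21
G90
G00 X56.263 Y33.977
M4 S558
G01 X78.620 Y36.612 F2024
G01 X121.140 Y37.126
G01 X166.926 Y34.466
G01 X199.079 Y27.580
M5
G00 X97.088 Y18.021
M4 S787
G01 X251.012 Y110.953 F879
G01 X215.036 Y84.992
M5
G00 X195.980 Y98.587
M4 S787
G01 X56.561 Y62.751 F879
G01 X288.365 Y45.689
G01 X223.558 Y10.802
M5
G00 X108.570 Y97.923
M4 S558
G01 X34.783 Y101.464 F2024
G01 X5.970 Y14.292
G01 X108.570 Y97.923
M5
G00 X297.274 Y71.495
M4 S787
G01 X283.740 Y104.170 F879
G01 X251.065 Y117.704
G01 X218.390 Y104.170
G01 X204.856 Y71.495
G01 X218.390 Y38.820
G01 X251.065 Y25.286
G01 X283.740 Y38.820
G01 X297.274 Y71.495
M5
G00 X154.208 Y97.854
M4 S787
G01 X147.323 Y82.180 F879
G01 X147.104 Y74.833
G01 X151.286 Y72.673
G01 X157.606 Y72.558
M5
G00 X278.872 Y108.293
M4 S787
G01 X214.710 Y93.298 F879
G01 X150.414 Y84.305
G01 X85.986 Y81.314
G01 X21.425 Y84.325
M5
G00 X34.636 Y41.833
M4 S558
G01 X30.678 Y40.717 F2024
G01 X47.975 Y40.320
G01 X73.679 Y43.413
G01 X94.938 Y52.767
M5
G00 X0.000 Y0.000

viewBox `0 0 318.586 124.112` with mm width/height → 1 unit = 1 mm. Flip: y_m = 124.112 − y_svg.

**Shape 1** — `<path>` cubic bezier, stroke `#ff00ff` → score (S558, F2024). Control points (SVG): P0=(56.263,90.135), P1=(65.120,85.674), P2=(172.806,84.066), P3=(199.079,96.532); sampled at t=k/4. Machine vertices: (56.263,33.977) → (78.620,36.612) → (121.140,37.126) → (166.926,34.466) → (199.079,27.580). Open path.

**Shape 2** — `<polyline>` open polyline, stroke `#ff0000` → cut (S787, F879). Machine vertices: (97.088,18.021) → (251.012,110.953) → (215.036,84.992). Open path.

**Shape 3** — `<path>` open polyline, stroke `#ff0000` → cut (S787, F879). Machine vertices: (195.980,98.587) → (56.561,62.751) → (288.365,45.689) → (223.558,10.802). Open path.

**Shape 4** — `<path>` closed polygon, stroke `#ff00ff` → score (S558, F2024). Machine vertices: (108.570,97.923) → (34.783,101.464) → (5.970,14.292) → (108.570,97.923). Closed: final G1 returns to the first vertex.

**Shape 5** — `<circle>` circle, stroke `#ff0000` → cut (S787, F879). Machine vertices: (297.274,71.495) → (283.740,104.170) → (251.065,117.704) → (218.390,104.170) → (204.856,71.495) → (218.390,38.820) → (251.065,25.286) → (283.740,38.820) → (297.274,71.495). Closed: final G1 returns to the first vertex.

**Shape 6** — `<path>` cubic bezier, stroke `#ff0000` → cut (S787, F879). Control points (SVG): P0=(154.208,26.258), P1=(139.578,54.105), P2=(148.761,51.369), P3=(157.606,51.554); sampled at t=k/4. Machine vertices: (154.208,97.854) → (147.323,82.180) → (147.104,74.833) → (151.286,72.673) → (157.606,72.558). Open path.

**Shape 7** — `<path>` quadratic bezier, stroke `#ff0000` → cut (S787, F879). Control points (SVG): P0=(278.872,15.819), P1=(150.680,51.811), P2=(21.425,39.787); sampled at t=k/4. Machine vertices: (278.872,108.293) → (214.710,93.298) → (150.414,84.305) → (85.986,81.314) → (21.425,84.325). Open path.

**Shape 8** — `<path>` cubic bezier, stroke `#ff00ff` → score (S558, F2024). Control points (SVG): P0=(34.636,82.279), P1=(9.476,83.015), P2=(75.267,89.223), P3=(94.938,71.345); sampled at t=k/4. Machine vertices: (34.636,41.833) → (30.678,40.717) → (47.975,40.320) → (73.679,43.413) → (94.938,52.767). Open path.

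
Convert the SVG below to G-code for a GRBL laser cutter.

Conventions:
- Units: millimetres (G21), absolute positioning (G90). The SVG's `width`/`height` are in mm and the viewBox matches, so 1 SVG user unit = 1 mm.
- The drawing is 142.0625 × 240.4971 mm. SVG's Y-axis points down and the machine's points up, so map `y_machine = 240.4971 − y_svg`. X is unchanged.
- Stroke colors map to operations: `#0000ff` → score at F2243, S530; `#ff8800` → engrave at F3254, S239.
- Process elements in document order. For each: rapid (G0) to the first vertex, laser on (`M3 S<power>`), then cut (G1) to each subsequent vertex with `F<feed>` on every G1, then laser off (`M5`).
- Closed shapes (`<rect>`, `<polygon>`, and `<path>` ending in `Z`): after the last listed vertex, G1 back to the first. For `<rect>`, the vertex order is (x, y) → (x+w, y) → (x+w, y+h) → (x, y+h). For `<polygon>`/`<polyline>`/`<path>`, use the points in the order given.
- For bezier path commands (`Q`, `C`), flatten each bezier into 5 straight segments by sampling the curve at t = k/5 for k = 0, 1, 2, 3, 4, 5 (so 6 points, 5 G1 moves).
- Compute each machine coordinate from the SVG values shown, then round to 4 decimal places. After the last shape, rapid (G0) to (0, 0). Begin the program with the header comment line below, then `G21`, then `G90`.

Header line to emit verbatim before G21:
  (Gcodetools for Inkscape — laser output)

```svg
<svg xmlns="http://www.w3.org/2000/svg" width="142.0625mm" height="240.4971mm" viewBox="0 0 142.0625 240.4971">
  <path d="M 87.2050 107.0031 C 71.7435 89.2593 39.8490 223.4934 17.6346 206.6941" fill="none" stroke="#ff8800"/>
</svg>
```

Since the viewBox matches the mm dimensions, user units are millimetres directly. The only transform is the Y-flip y_m = 240.4971 − y_svg.

Shape 1 is a cubic bezier drawn with `<path>`. Its stroke #ff8800 means engrave at S239, F3254. After flipping Y the toolpath is (87.2050,133.4940) → (76.1650,128.3270) → (62.4346,101.2299) → (47.2671,66.7471) → (31.9159,39.4233) → (17.6346,33.8030).

(Gcodetools for Inkscape — laser output)
G21
G90
G0 X87.2050 Y133.4940
M3 S239
G1 X76.1650 Y128.3270 F3254
G1 X62.4346 Y101.2299 F3254
G1 X47.2671 Y66.7471 F3254
G1 X31.9159 Y39.4233 F3254
G1 X17.6346 Y33.8030 F3254
M5
G0 X0.0000 Y0.0000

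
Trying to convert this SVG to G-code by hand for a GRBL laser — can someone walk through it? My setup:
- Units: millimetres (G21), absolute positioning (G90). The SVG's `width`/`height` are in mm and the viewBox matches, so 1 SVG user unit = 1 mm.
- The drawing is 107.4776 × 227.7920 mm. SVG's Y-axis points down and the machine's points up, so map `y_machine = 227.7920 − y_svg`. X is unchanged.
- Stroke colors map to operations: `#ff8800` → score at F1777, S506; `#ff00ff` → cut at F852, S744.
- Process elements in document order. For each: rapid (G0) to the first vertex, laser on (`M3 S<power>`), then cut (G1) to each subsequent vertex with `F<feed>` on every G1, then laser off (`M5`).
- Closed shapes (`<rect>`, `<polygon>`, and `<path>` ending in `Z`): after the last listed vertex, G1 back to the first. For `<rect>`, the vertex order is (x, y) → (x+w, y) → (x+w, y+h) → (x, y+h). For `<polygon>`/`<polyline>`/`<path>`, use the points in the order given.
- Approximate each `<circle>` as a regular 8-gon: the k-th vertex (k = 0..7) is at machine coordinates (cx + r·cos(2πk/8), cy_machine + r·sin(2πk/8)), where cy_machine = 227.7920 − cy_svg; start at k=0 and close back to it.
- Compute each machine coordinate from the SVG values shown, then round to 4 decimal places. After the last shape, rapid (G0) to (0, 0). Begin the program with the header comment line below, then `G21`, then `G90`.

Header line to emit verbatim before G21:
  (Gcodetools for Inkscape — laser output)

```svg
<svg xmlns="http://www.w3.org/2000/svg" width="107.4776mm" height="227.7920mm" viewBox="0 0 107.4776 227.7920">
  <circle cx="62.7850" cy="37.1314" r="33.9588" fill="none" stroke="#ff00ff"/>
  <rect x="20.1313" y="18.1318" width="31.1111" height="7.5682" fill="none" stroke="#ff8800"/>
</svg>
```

(Gcodetools for Inkscape — laser output)
G21
G90
G0 X96.7438 Y190.6606
M3 S744
G1 X86.7975 Y214.6731 F852
G1 X62.7850 Y224.6194 F852
G1 X38.7725 Y214.6731 F852
G1 X28.8262 Y190.6606 F852
G1 X38.7725 Y166.6481 F852
G1 X62.7850 Y156.7018 F852
G1 X86.7975 Y166.6481 F852
G1 X96.7438 Y190.6606 F852
M5
G0 X20.1313 Y209.6602
M3 S506
G1 X51.2424 Y209.6602 F1777
G1 X51.2424 Y202.0920 F1777
G1 X20.1313 Y202.0920 F1777
G1 X20.1313 Y209.6602 F1777
M5
G0 X0.0000 Y0.0000

Since the viewBox matches the mm dimensions, user units are millimetres directly. The only transform is the Y-flip y_m = 227.7920 − y_svg.

Shape 1 is a circle drawn with `<circle>`. Its stroke #ff00ff means cut at S744, F852. After flipping Y the toolpath is (96.7438,190.6606) → (86.7975,214.6731) → (62.7850,224.6194) → (38.7725,214.6731) → (28.8262,190.6606) → (38.7725,166.6481) → (62.7850,156.7018) → (86.7975,166.6481) → (96.7438,190.6606), returning to the start.

Shape 2 is a rectangle drawn with `<rect>`. Its stroke #ff8800 means score at S506, F1777. After flipping Y the toolpath is (20.1313,209.6602) → (51.2424,209.6602) → (51.2424,202.0920) → (20.1313,202.0920) → (20.1313,209.6602), returning to the start.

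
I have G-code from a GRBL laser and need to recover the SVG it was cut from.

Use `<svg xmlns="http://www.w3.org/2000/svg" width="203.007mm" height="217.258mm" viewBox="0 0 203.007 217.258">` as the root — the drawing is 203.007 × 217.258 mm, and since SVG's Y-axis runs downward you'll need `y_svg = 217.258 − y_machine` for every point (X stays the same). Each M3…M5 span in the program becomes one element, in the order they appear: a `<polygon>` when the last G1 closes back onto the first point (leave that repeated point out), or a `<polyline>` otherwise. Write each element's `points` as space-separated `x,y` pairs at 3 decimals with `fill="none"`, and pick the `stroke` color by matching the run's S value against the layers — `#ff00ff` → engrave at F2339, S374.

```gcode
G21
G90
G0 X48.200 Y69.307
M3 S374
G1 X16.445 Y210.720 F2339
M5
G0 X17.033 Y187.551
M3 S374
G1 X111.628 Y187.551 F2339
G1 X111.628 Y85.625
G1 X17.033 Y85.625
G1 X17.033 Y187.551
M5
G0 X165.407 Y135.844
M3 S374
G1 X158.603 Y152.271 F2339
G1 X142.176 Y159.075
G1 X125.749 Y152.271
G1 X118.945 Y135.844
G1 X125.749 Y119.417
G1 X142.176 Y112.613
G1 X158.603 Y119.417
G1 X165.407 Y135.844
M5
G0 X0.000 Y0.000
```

<svg xmlns="http://www.w3.org/2000/svg" width="203.007mm" height="217.258mm" viewBox="0 0 203.007 217.258">
  <polyline points="48.200,147.951 16.445,6.538" fill="none" stroke="#ff00ff"/>
  <polygon points="17.033,29.707 111.628,29.707 111.628,131.633 17.033,131.633" fill="none" stroke="#ff00ff"/>
  <polygon points="165.407,81.414 158.603,64.987 142.176,58.183 125.749,64.987 118.945,81.414 125.749,97.841 142.176,104.645 158.603,97.841" fill="none" stroke="#ff00ff"/>
</svg>

Each laser-on run becomes one SVG element. Flip Y back into SVG space with y_svg = 217.258 − y_machine. Every run uses S374, so all elements get stroke `#ff00ff` (engrave).

Run 1: The run is open, so emit a `<polyline>` with points (Y-flipped): 48.200,147.951 16.445,6.538.

Run 2: The run returns to its start, so emit a `<polygon>` with points (Y-flipped): 17.033,29.707 111.628,29.707 111.628,131.633 17.033,131.633.

Run 3: The run returns to its start, so emit a `<polygon>` with points (Y-flipped): 165.407,81.414 158.603,64.987 142.176,58.183 125.749,64.987 118.945,81.414 125.749,97.841 142.176,104.645 158.603,97.841.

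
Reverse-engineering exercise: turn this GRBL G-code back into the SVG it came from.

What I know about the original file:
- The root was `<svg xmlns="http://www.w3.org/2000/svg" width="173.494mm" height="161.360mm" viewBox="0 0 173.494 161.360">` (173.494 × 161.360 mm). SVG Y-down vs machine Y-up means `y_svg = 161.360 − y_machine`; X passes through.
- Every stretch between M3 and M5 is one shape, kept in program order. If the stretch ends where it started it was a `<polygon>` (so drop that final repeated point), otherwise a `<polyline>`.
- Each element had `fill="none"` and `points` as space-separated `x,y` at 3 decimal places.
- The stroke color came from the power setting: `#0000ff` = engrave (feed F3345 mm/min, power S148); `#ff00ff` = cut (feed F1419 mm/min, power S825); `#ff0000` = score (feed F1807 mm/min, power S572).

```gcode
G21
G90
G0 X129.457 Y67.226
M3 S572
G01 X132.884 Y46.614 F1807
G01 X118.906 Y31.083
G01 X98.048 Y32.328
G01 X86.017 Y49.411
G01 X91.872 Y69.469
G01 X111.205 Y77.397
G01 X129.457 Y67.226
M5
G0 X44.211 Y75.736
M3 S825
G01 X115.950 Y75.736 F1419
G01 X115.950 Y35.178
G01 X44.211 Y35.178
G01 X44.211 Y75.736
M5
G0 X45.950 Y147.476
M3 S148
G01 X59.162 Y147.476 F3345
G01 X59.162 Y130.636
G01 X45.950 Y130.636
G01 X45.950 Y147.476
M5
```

Machine Y-up, SVG Y-down with viewBox height 161.360, so y_svg = 161.360 − y_machine; X carries over.

Run 1: the run's S572 means `#ff0000` (score). The run returns to its start, so emit a `<polygon>` with points (Y-flipped): 129.457,94.134 132.884,114.746 118.906,130.277 98.048,129.032 86.017,111.949 91.872,91.891 111.205,83.963.

Run 2: S825 ⇒ cut layer `#ff00ff`. The run returns to its start, so emit a `<polygon>` with points (Y-flipped): 44.211,85.624 115.950,85.624 115.950,126.182 44.211,126.182.

Run 3: S148 ⇒ engrave layer `#0000ff`. The run returns to its start, so emit a `<polygon>` with points (Y-flipped): 45.950,13.884 59.162,13.884 59.162,30.724 45.950,30.724.

<svg xmlns="http://www.w3.org/2000/svg" width="173.494mm" height="161.360mm" viewBox="0 0 173.494 161.360">
  <polygon points="129.457,94.134 132.884,114.746 118.906,130.277 98.048,129.032 86.017,111.949 91.872,91.891 111.205,83.963" fill="none" stroke="#ff0000"/>
  <polygon points="44.211,85.624 115.950,85.624 115.950,126.182 44.211,126.182" fill="none" stroke="#ff00ff"/>
  <polygon points="45.950,13.884 59.162,13.884 59.162,30.724 45.950,30.724" fill="none" stroke="#0000ff"/>
</svg>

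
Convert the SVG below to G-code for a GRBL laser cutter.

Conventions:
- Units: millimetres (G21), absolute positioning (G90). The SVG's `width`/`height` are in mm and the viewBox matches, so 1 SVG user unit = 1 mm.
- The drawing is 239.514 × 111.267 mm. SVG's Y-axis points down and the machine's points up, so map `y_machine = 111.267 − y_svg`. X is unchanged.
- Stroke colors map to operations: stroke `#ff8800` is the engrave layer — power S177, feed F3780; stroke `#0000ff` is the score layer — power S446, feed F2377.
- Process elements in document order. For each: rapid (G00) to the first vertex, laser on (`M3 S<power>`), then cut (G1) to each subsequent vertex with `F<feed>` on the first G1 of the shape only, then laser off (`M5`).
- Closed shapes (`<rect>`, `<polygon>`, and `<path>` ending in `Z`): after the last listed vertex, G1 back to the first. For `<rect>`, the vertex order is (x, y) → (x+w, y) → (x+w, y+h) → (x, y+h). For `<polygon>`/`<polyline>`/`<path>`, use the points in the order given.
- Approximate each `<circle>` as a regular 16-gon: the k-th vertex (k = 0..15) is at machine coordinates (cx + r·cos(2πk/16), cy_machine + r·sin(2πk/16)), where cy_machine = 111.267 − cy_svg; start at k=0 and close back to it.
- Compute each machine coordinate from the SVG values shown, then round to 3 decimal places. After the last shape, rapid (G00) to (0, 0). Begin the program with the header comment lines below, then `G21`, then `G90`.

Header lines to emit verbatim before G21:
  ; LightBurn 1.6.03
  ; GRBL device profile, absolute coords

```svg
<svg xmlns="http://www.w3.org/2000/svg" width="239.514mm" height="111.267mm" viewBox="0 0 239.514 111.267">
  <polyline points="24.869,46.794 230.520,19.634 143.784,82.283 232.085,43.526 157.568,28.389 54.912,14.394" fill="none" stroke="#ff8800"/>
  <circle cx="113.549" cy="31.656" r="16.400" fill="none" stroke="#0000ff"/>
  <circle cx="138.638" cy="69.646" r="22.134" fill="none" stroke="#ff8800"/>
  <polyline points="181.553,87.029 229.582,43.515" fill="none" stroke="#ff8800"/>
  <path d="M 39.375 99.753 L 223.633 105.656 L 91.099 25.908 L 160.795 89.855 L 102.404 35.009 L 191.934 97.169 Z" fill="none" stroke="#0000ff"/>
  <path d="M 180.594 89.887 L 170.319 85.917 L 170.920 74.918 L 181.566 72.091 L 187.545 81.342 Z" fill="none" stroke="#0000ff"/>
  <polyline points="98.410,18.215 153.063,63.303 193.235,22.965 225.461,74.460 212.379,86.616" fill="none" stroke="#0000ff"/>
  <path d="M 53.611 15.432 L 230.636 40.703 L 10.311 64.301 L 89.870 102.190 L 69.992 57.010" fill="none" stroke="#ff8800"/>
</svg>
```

1 u = 1 mm; y_m = 111.267 − y.

[1] `<polyline>` open polyline, #ff8800→engrave S177 F3780: (24.869,64.473) → (230.520,91.633) → (143.784,28.984) → (232.085,67.741) → (157.568,82.878) → (54.912,96.873)

[2] `<circle>` circle, #0000ff→score S446 F2377: (129.949,79.611) → (128.701,85.887) → (125.146,91.208) → (119.825,94.763) → (113.549,96.011) → (107.273,94.763) → (101.952,91.208) → (98.397,85.887) → (97.149,79.611) → (98.397,73.335) → (101.952,68.014) → (107.273,64.459) → (113.549,63.211) → (119.825,64.459) → (125.146,68.014) → (128.701,73.335) → (129.949,79.611) (closed)

[3] `<circle>` circle, #ff8800→engrave S177 F3780: (160.772,41.621) → (159.087,50.091) → (154.289,57.272) → (147.108,62.070) → (138.638,63.755) → (130.168,62.070) → (122.987,57.272) → (118.189,50.091) → (116.504,41.621) → (118.189,33.151) → (122.987,25.970) → (130.168,21.172) → (138.638,19.487) → (147.108,21.172) → (154.289,25.970) → (159.087,33.151) → (160.772,41.621) (closed)

[4] `<polyline>` line segment, #ff8800→engrave S177 F3780: (181.553,24.238) → (229.582,67.752)

[5] `<path>` closed polygon, #0000ff→score S446 F2377: (39.375,11.514) → (223.633,5.611) → (91.099,85.359) → (160.795,21.412) → (102.404,76.258) → (191.934,14.098) → (39.375,11.514) (closed)

[6] `<path>` regular polygon, #0000ff→score S446 F2377: (180.594,21.380) → (170.319,25.350) → (170.920,36.349) → (181.566,39.176) → (187.545,29.925) → (180.594,21.380) (closed)

[7] `<polyline>` open polyline, #0000ff→score S446 F2377: (98.410,93.052) → (153.063,47.964) → (193.235,88.302) → (225.461,36.807) → (212.379,24.651)

[8] `<path>` open polyline, #ff8800→engrave S177 F3780: (53.611,95.835) → (230.636,70.564) → (10.311,46.966) → (89.870,9.077) → (69.992,54.257)

; LightBurn 1.6.03
; GRBL device profile, absolute coords
G21
G90
G00 X24.869 Y64.473
M3 S177
G1 X230.520 Y91.633 F3780
G1 X143.784 Y28.984
G1 X232.085 Y67.741
G1 X157.568 Y82.878
G1 X54.912 Y96.873
M5
G00 X129.949 Y79.611
M3 S446
G1 X128.701 Y85.887 F2377
G1 X125.146 Y91.208
G1 X119.825 Y94.763
G1 X113.549 Y96.011
G1 X107.273 Y94.763
G1 X101.952 Y91.208
G1 X98.397 Y85.887
G1 X97.149 Y79.611
G1 X98.397 Y73.335
G1 X101.952 Y68.014
G1 X107.273 Y64.459
G1 X113.549 Y63.211
G1 X119.825 Y64.459
G1 X125.146 Y68.014
G1 X128.701 Y73.335
G1 X129.949 Y79.611
M5
G00 X160.772 Y41.621
M3 S177
G1 X159.087 Y50.091 F3780
G1 X154.289 Y57.272
G1 X147.108 Y62.070
G1 X138.638 Y63.755
G1 X130.168 Y62.070
G1 X122.987 Y57.272
G1 X118.189 Y50.091
G1 X116.504 Y41.621
G1 X118.189 Y33.151
G1 X122.987 Y25.970
G1 X130.168 Y21.172
G1 X138.638 Y19.487
G1 X147.108 Y21.172
G1 X154.289 Y25.970
G1 X159.087 Y33.151
G1 X160.772 Y41.621
M5
G00 X181.553 Y24.238
M3 S177
G1 X229.582 Y67.752 F3780
M5
G00 X39.375 Y11.514
M3 S446
G1 X223.633 Y5.611 F2377
G1 X91.099 Y85.359
G1 X160.795 Y21.412
G1 X102.404 Y76.258
G1 X191.934 Y14.098
G1 X39.375 Y11.514
M5
G00 X180.594 Y21.380
M3 S446
G1 X170.319 Y25.350 F2377
G1 X170.920 Y36.349
G1 X181.566 Y39.176
G1 X187.545 Y29.925
G1 X180.594 Y21.380
M5
G00 X98.410 Y93.052
M3 S446
G1 X153.063 Y47.964 F2377
G1 X193.235 Y88.302
G1 X225.461 Y36.807
G1 X212.379 Y24.651
M5
G00 X53.611 Y95.835
M3 S177
G1 X230.636 Y70.564 F3780
G1 X10.311 Y46.966
G1 X89.870 Y9.077
G1 X69.992 Y54.257
M5
G00 X0.000 Y0.000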